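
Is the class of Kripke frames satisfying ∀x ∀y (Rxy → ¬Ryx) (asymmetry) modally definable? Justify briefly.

Modal frame validity is preserved under surjective bounded morphisms.
The 3-cycle (worlds s,t,u with s→t→u→s) is asymmetric. Mapping every world to a single reflexive point • is a surjective bounded morphism, and the reflexive point is not asymmetric (R•• but asymmetry requires ¬R••).
So no modal formula (or set of formulas) defines exactly the asymmetric frames.

Not modally definable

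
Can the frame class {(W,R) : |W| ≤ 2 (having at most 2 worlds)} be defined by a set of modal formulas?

Not definable by any modal formula

Modal frame validity is preserved under disjoint unions.
Any modal formula valid on each of 3 disjoint one-world frames is valid on their disjoint union (validity is preserved under disjoint unions). Each one-world frame has |W|=1≤2, but the union has |W|=3.
Hence having at most 2 worlds is not modally definable.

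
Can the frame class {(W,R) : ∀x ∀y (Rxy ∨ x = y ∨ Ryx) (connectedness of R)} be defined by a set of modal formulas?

Any modally definable frame class is closed under disjoint unions.
Take 2 disjoint single-world reflexive frames: each is trivially connected, but their disjoint union has 2 worlds with no edge between distinct components, so it is not connected.
So no modal formula (or set of formulas) defines exactly the connected frames.

Not modally definable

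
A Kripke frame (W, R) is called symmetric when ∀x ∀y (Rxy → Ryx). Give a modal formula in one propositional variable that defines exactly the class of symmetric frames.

r → □◇r

The condition is symmetry. The B schema r → □◇r defines it.
Suppose r→□◇r is valid. Take Rxy and set V(r)={x}. Then r at x, so □◇r at x, so ◇r at y, so some z with Ryz has r; z=x, i.e. Ryx.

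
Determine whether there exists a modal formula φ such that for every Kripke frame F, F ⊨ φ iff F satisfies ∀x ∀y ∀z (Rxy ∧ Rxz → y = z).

Definable; ◇q → □q defines it

Yes: it is partial functionality, defined by the CD schema ◇q → □q.
Suppose ◇q→□q is valid. Take Rxy, Rxz and set V(q)={y}. Then ◇q at x, so □q at x, so q at z, i.e. z=y.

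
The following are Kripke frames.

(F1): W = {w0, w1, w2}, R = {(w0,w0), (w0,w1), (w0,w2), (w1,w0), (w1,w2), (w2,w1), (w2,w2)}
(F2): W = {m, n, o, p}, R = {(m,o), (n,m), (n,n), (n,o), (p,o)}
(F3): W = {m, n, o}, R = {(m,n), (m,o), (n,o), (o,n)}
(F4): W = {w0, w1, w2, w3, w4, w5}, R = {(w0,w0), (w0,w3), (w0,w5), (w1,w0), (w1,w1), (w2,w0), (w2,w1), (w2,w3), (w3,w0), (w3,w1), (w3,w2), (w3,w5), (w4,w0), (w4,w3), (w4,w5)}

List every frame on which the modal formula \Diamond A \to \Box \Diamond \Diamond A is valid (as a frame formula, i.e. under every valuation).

(F1)

The schema corresponds to a generalized confluence (Geach) condition: \forall x \forall y \forall z ((xRy \wedge xRz) \to \exists w (y = w \wedge z R^2 w)).
(F1): satisfies the condition.
(F2): fails — mRo, mRo but no w with o=w and oR²w.
(F3): fails — mRn, mRo but no w with n=w and oR²w.
(F4): fails — w0Rw0, w0Rw5 but no w with w0=w and w5R²w.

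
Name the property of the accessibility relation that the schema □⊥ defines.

emptiness of R: ∀x ∀y ¬Rxy

This schema is the Ver axiom.
Its frame correspondent is emptiness of R — ∀x ∀y ¬Rxy.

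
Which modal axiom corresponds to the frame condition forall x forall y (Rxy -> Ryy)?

□(□q → q)

This is shift-reflexivity; the standard corresponding axiom is T□: □(□q → q).
Suppose □(□q→q) is valid. Take Rxy and set V(q)={w : Ryw}. Then at y, □q holds; since □(□q→q) at x, □q→q at y, so q at y, i.e. Ryy.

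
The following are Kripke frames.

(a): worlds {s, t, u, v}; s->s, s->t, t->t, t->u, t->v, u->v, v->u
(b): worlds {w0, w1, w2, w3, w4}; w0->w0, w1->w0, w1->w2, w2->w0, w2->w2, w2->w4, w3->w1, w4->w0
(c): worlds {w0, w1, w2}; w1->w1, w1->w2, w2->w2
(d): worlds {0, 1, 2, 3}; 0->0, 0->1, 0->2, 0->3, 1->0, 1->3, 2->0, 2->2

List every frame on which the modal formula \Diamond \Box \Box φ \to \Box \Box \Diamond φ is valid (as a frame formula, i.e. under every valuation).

The schema corresponds to a generalized confluence (Geach) condition: \forall x \forall y \forall z ((xRy \wedge x R^2 z) \to \exists w (y R^2 w \wedge zRw)).
(a): fails — tRu, tR²u but no w with uR²w and uRw.
(b): ✓.
(c): ✓.
(d): fails — 0R0, 0R²3 but no w with 0R²w and 3Rw.
Valid on: (b), (c).

(b), (c)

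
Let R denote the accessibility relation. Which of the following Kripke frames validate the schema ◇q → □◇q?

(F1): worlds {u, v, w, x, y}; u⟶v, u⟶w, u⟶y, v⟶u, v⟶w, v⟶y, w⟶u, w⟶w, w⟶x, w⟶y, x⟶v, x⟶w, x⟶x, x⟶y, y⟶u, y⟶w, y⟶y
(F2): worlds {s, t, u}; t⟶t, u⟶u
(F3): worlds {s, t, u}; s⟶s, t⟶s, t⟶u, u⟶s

(F2)

The schema corresponds to the Euclidean property: ∀x ∀y ∀z (Rxy ∧ Rxz → Ryz).
(F1): fails — Ruv and Ruv but not Rvv.
(F2): ✓.
(F3): fails — Rts and Rtu but not Rsu.
Valid on: (F2).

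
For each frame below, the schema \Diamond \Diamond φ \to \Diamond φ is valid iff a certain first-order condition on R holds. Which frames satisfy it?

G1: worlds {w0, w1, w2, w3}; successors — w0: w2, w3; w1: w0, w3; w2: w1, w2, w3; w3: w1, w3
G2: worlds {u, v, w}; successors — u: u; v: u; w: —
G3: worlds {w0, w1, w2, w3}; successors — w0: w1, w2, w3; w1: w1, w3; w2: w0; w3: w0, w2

G2

Frame correspondent (Sahlqvist): \forall x \forall y \forall z (Rxy \wedge Ryz \to Rxz) — i.e. transitivity.
G1: fails — Rw1w0 and Rw0w2 but not Rw1w2.
G2: condition met.
G3: fails — Rw1w3 and Rw3w2 but not Rw1w2.
Valid on: G2.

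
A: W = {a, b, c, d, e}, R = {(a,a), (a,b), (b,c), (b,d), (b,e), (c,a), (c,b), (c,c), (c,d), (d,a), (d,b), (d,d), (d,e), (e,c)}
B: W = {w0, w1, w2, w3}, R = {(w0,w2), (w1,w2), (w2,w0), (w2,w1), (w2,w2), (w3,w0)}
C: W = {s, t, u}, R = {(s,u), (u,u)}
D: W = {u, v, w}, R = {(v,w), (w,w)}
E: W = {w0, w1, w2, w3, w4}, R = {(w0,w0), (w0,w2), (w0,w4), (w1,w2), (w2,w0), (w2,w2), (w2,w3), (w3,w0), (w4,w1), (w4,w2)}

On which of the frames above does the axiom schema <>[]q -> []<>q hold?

Frame correspondent (Sahlqvist): forall x forall y forall z (Rxy & Rxz -> exists w (Ryw & Rzw)) — i.e. convergence.
A: fails — Rab and Raa but b and a have no common successor.
B: ✓.
C: ✓.
D: ✓.
E: ✓.
Valid on: B, C, D, E.

B, C, D, E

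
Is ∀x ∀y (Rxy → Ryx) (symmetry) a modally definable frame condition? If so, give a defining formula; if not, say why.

This is a Sahlqvist condition; the B axiom r → □◇r defines it.

Yes — defined by r → □◇r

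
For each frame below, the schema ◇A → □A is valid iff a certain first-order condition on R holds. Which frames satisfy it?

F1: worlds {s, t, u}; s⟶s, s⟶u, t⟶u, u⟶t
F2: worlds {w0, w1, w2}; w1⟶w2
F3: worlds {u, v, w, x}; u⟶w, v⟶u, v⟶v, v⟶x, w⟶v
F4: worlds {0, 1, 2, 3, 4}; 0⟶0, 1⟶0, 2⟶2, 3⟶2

Frame correspondent (Sahlqvist): ∀x ∀y ∀z (Rxy ∧ Rxz → y = z) — i.e. partial functionality.
F1: fails — s sees both s and u.
F2: holds.
F3: fails — v sees both u and v.
F4: holds.
Valid on: F2, F4.

F2, F4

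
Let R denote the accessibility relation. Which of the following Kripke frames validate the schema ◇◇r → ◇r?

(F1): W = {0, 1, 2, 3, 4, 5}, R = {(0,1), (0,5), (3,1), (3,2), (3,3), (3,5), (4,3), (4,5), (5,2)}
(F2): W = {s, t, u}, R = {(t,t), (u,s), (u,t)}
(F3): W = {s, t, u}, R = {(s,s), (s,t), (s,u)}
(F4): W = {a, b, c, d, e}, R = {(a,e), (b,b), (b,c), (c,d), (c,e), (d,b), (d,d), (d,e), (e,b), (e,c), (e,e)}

The schema corresponds to transitivity: ∀x ∀y ∀z (Rxy ∧ Ryz → Rxz).
(F1): fails — R43 and R32 but not R42.
(F2): ✓.
(F3): ✓.
(F4): fails — Rbc and Rcd but not Rbd.
Valid on: (F2), (F3).

(F2), (F3)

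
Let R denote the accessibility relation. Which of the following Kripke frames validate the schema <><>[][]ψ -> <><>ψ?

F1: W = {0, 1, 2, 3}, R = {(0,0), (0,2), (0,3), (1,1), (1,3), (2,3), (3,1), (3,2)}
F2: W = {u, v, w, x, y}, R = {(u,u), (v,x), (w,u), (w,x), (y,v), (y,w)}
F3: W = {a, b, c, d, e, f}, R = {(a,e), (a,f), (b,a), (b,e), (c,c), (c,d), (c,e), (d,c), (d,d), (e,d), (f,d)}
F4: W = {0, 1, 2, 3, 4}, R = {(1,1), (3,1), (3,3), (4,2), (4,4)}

This is the axiom for a generalized confluence (Geach) condition; its first-order frame correspondent is forall x forall y (x R^2 y -> exists w (y R^2 w & x R^2 w)).
F1: satisfies the condition.
F2: fails — yR²x but no t with xR²t and yR²t.
F3: satisfies the condition.
F4: fails — 4R²2 but no w with 2R²w and 4R²w.

F1, F3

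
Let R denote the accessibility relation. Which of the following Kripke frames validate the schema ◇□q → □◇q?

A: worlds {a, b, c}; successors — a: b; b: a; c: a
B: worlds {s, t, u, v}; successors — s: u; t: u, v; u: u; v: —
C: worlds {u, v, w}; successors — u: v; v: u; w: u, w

Frame correspondent (Sahlqvist): ∀x ∀y ∀z (Rxy ∧ Rxz → ∃w (Ryw ∧ Rzw)) — i.e. convergence.
A: holds.
B: fails — Rtu and Rtv but u and v have no common successor.
C: fails — Rwu and Rww but u and w have no common successor.
Valid on: A.

A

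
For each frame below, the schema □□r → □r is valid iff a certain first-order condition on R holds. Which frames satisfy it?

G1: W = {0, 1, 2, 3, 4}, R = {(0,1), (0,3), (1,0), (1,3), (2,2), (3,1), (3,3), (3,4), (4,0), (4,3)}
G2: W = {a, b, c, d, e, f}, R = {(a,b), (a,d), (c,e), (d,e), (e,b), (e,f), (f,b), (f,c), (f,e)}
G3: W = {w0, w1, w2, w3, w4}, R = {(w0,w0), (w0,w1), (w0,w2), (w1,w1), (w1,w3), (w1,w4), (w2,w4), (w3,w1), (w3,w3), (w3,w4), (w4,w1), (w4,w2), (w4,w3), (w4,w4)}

G3

Frame correspondent (Sahlqvist): ∀x ∀y (Rxy → ∃z (Rxz ∧ Rzy)) — i.e. density.
G1: fails — R10 but no z with R1z and Rz0.
G2: fails — Rfc but no z with Rfz and Rzc.
G3: condition met.
Valid on: G3.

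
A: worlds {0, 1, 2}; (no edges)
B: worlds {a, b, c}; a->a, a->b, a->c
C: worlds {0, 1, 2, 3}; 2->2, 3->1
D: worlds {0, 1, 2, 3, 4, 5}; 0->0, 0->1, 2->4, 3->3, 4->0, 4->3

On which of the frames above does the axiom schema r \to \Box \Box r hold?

A, C

This is the axiom for a generalized confluence (Geach) condition; its first-order frame correspondent is \forall x \forall z (x R^2 z \to \exists w (x = w \wedge z = w)).
A: condition met.
B: fails — aR²b but a ≠ b.
C: condition met.
D: fails — 0R²1 but 0 ≠ 1.
Valid on: A, C.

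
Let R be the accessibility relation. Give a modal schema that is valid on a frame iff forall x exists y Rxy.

A defining formula is □s → ◇s (the D axiom).
Suppose □s→◇s is valid. At any x set V(s)=W. Then □s at x, so ◇s at x, so x has a successor.

□s → ◇s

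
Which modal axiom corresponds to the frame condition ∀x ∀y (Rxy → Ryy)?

The condition is shift-reflexivity. The T□ schema □(□r → r) defines it.
Suppose □(□r→r) is valid. Take Rxy and set V(r)={w : Ryw}. Then at y, □r holds; since □(□r→r) at x, □r→r at y, so r at y, i.e. Ryy.

□(□r → r)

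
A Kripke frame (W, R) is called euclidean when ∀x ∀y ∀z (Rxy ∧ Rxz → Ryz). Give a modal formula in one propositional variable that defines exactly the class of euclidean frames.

The condition is the Euclidean property. The 5 schema ◇q → □◇q defines it.
Suppose ◇q→□◇q is valid. Take Rxy, Rxz and set V(q)={y}. Then ◇q at x, so □◇q at x, so ◇q at z, so some w with Rzw has q; w=y, i.e. Rzy. By symmetry of the argument, Ryz.

◇q → □◇q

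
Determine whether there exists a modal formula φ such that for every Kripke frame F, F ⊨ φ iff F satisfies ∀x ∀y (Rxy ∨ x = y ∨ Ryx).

No

Any modally definable frame class is closed under disjoint unions.
Take 4 disjoint single-world reflexive frames: each is trivially connected, but their disjoint union has 4 worlds with no edge between distinct components, so it is not connected.
Hence connectedness of R is not modally definable.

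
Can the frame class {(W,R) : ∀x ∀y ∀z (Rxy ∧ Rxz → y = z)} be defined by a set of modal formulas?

The condition is partial functionality. A defining modal formula is ◇r → □r.
Suppose ◇r→□r is valid. Take Rxy, Rxz and set V(r)={y}. Then ◇r at x, so □r at x, so r at z, i.e. z=y.

Yes, by ◇r → □r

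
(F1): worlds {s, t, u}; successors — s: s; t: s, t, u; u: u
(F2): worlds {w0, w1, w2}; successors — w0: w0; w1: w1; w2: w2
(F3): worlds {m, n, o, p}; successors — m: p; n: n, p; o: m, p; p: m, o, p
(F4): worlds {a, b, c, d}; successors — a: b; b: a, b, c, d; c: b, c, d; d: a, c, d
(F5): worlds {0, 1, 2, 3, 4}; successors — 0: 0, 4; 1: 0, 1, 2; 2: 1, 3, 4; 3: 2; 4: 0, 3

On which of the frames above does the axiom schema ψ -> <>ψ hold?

This is the axiom for reflexivity; its first-order frame correspondent is forall x Rxx.
(F1): holds.
(F2): holds.
(F3): fails — world m does not see itself.
(F4): fails — world a does not see itself.
(F5): fails — world 2 does not see itself.
Valid on: (F1), (F2).

(F1), (F2)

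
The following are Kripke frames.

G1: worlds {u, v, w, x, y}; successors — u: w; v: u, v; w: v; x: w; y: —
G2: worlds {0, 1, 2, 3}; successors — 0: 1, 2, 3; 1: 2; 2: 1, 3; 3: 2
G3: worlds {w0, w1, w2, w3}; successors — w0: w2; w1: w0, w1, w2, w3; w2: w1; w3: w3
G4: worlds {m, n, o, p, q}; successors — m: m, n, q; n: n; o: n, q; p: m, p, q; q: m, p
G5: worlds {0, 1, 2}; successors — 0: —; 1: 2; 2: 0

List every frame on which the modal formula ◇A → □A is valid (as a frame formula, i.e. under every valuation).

G5

The schema corresponds to partial functionality: ∀x ∀y ∀z (Rxy ∧ Rxz → y = z).
G1: fails — v sees both u and v.
G2: fails — 0 sees both 1 and 2.
G3: fails — w1 sees both w0 and w1.
G4: fails — m sees both m and n.
G5: ✓.
Valid on: G5.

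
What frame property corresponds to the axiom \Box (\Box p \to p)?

This schema is the T□ axiom.
It corresponds to shift-reflexivity: \forall x \forall y (Rxy \to Ryy).

shift-reflexivity: \forall x \forall y (Rxy \to Ryy)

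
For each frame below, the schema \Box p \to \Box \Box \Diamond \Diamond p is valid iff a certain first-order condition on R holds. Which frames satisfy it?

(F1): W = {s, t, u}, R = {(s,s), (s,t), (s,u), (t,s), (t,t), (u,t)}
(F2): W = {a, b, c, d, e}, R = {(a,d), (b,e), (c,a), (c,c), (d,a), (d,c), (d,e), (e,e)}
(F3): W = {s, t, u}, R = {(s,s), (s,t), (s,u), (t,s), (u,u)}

Frame correspondent (Sahlqvist): \forall x \forall z (x R^2 z \to \exists w (xRw \wedge z R^2 w)) — i.e. a generalized confluence (Geach) condition.
(F1): ✓.
(F2): fails — aR²a but no w with aRw and aR²w.
(F3): fails — tR²u but no w with tRw and uR²w.

(F1)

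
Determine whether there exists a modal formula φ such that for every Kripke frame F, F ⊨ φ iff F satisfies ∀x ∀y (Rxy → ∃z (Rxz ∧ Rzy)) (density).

This is a Sahlqvist condition; the C4 axiom □□r → □r defines it.

Yes, by □□r → □r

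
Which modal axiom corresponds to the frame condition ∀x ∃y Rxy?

This is seriality; the standard corresponding axiom is D: □p → ◇p.
Suppose □p→◇p is valid. At any x set V(p)=W. Then □p at x, so ◇p at x, so x has a successor.

□p → ◇p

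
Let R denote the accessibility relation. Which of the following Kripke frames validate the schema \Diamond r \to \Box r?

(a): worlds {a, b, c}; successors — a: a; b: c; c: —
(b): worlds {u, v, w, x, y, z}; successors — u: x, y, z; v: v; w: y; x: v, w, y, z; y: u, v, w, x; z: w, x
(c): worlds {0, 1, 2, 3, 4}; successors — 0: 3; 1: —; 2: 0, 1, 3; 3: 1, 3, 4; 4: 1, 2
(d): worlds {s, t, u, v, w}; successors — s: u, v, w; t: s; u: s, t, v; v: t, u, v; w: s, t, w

Frame correspondent (Sahlqvist): \forall x \forall y \forall z (Rxy \wedge Rxz \to y = z) — i.e. partial functionality.
(a): holds.
(b): fails — u sees both x and y.
(c): fails — 2 sees both 0 and 1.
(d): fails — s sees both u and v.

(a)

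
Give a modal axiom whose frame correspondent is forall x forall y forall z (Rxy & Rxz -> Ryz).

The condition is the Euclidean property. The 5 schema ◇q → □◇q defines it.
Suppose ◇q→□◇q is valid. Take Rxy, Rxz and set V(q)={y}. Then ◇q at x, so □◇q at x, so ◇q at z, so some w with Rzw has q; w=y, i.e. Rzy. By symmetry of the argument, Ryz.

◇q → □◇q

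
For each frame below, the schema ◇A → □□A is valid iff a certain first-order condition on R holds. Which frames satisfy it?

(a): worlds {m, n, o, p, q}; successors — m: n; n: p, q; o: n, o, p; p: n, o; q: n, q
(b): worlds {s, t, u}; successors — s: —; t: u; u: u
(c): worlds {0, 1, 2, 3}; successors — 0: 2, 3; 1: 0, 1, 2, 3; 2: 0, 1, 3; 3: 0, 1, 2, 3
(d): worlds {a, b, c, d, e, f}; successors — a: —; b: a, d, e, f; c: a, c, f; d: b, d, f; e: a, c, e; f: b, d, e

(b)

Frame correspondent (Sahlqvist): ∀x ∀y ∀z ((xRy ∧ xR²z) → ∃w (y = w ∧ z = w)) — i.e. a generalized confluence (Geach) condition.
(a): fails — mRn, mR²p but n ≠ p.
(b): holds.
(c): fails — 0R2, 0R²0 but 2 ≠ 0.
(d): fails — bRa, bR²b but a ≠ b.
Valid on: (b).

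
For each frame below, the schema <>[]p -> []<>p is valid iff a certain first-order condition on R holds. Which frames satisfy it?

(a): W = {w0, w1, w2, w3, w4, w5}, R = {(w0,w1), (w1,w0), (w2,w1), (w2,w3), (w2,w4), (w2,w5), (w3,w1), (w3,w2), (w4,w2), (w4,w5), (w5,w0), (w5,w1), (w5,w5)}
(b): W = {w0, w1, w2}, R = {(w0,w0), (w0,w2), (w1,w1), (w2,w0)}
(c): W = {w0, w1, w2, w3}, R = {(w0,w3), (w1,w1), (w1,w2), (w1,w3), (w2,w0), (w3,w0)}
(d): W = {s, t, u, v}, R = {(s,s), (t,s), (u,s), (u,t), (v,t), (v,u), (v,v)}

(b)

Frame correspondent (Sahlqvist): forall x forall y forall z (Rxy & Rxz -> exists w (Ryw & Rzw)) — i.e. convergence.
(a): fails — Rw2w4 and Rw2w1 but w4 and w1 have no common successor.
(b): ✓.
(c): fails — Rw1w2 and Rw1w1 but w2 and w1 have no common successor.
(d): fails — Rvv and Rvt but v and t have no common successor.
Valid on: (b).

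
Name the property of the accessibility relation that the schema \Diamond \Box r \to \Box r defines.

the Euclidean property: \forall x \forall y \forall z (Rxy \wedge Rxz \to Ryz)

This is frame-equivalent to ◇r → □◇r (substitute ¬r for r and contrapose).
Suppose ◇r→□◇r is valid. Take Rxy, Rxz and set V(r)={y}. Then ◇r at x, so □◇r at x, so ◇r at z, so some w with Rzw has r; w=y, i.e. Rzy. By symmetry of the argument, Ryz.
The converse is a direct semantic check.
Frame condition: \forall x \forall y \forall z (Rxy \wedge Rxz \to Ryz).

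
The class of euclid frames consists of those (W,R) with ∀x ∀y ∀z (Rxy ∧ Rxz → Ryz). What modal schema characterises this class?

A defining formula is ◇s → □◇s (the 5 axiom).

◇s → □◇s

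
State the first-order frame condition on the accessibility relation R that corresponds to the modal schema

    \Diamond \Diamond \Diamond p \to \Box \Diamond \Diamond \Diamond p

This is a Sahlqvist (Geach-type) schema ◇^3□^0p → □^1◇^3p.
Minimal-valuation argument: fix x; take any y with xR^3y and any z with xR^1z. Set V(p) to the set of worlds R-reachable from y in exactly 0 steps. Then □^0p holds at y, so the antecedent holds at x; validity forces ◇^3p at z, giving a w with zR^3w and yR^0w.
First-order correspondent: \forall x \forall y \forall z ((x R^3 y \wedge xRz) \to \exists w (y = w \wedge z R^3 w)).

\forall x \forall y \forall z ((x R^3 y \wedge xRz) \to \exists w (y = w \wedge z R^3 w))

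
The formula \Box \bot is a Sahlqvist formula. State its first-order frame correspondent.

emptiness of R

□⊥ is valid iff no world has any successor (otherwise □⊥ fails at any world with one).
The converse is a direct semantic check.
So the correspondent is emptiness of R.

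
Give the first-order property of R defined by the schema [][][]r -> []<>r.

forall x forall z (xRz -> exists w (x R^3 w & zRw))

This is a Sahlqvist (Geach-type) schema ◇^0□^3r → □^1◇^1r.
First-order correspondent: forall x forall z (xRz -> exists w (x R^3 w & zRw)).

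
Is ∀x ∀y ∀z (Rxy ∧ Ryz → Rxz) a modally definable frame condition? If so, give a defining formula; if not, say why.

Yes, by □q → □□q

This is a Sahlqvist condition; the 4 axiom □q → □□q defines it.
Suppose □q→□□q is valid. Take Rxy, Ryz and set V(q)={w : Rxw}. Then □q at x, so □□q at x, so □q at y, so q at z, i.e. Rxz.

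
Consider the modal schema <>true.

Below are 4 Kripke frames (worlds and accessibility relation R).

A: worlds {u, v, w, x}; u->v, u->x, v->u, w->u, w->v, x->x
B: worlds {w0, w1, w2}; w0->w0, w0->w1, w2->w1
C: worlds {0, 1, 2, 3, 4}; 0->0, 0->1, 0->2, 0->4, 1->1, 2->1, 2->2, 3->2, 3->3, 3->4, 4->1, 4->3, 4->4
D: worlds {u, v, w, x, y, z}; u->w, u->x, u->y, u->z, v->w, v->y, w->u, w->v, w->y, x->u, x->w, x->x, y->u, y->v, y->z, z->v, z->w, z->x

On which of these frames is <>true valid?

The schema corresponds to seriality: forall x exists y Rxy.
A: holds.
B: fails — world w1 has no successor.
C: holds.
D: holds.
Valid on: A, C, D.

A, C, D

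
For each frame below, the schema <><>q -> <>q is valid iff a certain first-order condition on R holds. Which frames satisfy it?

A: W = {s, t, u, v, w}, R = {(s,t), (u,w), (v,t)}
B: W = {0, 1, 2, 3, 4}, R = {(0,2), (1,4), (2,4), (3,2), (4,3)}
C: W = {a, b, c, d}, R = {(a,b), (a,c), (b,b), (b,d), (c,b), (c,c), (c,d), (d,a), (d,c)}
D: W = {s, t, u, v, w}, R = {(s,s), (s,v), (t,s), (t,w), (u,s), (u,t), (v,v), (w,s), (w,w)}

Frame correspondent (Sahlqvist): forall x forall y forall z (Rxy & Ryz -> Rxz) — i.e. transitivity.
A: holds.
B: fails — R32 and R24 but not R34.
C: fails — Rcd and Rda but not Rca.
D: fails — Rut and Rtw but not Ruw.
Valid on: A.

A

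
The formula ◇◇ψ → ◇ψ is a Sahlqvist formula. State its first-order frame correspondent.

This schema is equivalent to the 4 axiom □ψ → □□ψ.
It corresponds to transitivity: ∀x ∀y ∀z (Rxy ∧ Ryz → Rxz).

transitivity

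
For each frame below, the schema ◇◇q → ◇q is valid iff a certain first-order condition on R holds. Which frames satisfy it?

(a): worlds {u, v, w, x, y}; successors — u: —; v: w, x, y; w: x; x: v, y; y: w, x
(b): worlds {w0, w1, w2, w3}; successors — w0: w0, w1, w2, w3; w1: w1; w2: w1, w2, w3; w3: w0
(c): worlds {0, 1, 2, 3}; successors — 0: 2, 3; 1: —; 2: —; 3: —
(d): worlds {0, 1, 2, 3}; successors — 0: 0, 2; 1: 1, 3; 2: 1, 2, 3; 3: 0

This is the axiom for transitivity; its first-order frame correspondent is ∀x ∀y ∀z (Rxy ∧ Ryz → Rxz).
(a): fails — Ryx and Rxy but not Ryy.
(b): fails — Rw3w0 and Rw0w1 but not Rw3w1.
(c): satisfies the condition.
(d): fails — R02 and R23 but not R03.
Valid on: (c).

(c)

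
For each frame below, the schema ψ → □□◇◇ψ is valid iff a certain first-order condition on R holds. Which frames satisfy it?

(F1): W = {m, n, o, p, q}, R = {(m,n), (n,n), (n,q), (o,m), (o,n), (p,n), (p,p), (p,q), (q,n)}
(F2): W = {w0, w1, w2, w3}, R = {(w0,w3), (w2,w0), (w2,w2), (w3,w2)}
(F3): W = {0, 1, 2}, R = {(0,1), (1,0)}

(F3)

Frame correspondent (Sahlqvist): ∀x ∀z (xR²z → ∃w (x = w ∧ zR²w)) — i.e. a generalized confluence (Geach) condition.
(F1): fails — mR²n but no w with m=w and nR²w.
(F2): fails — w3R²w0 but no w with w3=w and w0R²w.
(F3): ✓.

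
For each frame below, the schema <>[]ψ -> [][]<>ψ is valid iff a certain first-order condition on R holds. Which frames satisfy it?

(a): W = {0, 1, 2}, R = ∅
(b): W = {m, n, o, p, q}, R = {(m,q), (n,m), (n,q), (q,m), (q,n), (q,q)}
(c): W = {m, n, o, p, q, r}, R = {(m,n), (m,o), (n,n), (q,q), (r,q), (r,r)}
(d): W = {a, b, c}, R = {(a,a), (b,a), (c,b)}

(a), (b), (d)

This is the axiom for a generalized confluence (Geach) condition; its first-order frame correspondent is forall x forall y forall z ((xRy & x R^2 z) -> exists w (yRw & zRw)).
(a): holds.
(b): holds.
(c): fails — mRo, mR²n but no w with oRw and nRw.
(d): holds.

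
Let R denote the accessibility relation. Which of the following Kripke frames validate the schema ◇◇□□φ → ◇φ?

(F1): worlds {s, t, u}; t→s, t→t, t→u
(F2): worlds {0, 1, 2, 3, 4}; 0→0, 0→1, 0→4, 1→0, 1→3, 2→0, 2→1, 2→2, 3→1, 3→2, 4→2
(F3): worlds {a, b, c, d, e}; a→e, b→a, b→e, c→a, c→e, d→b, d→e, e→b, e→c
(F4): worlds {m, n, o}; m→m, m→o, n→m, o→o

The schema corresponds to a generalized confluence (Geach) condition: ∀x ∀y (xR²y → ∃w (yR²w ∧ xRw)).
(F1): fails — tR²s but no w with sR²w and tRw.
(F2): ✓.
(F3): fails — eR²e but no w with eR²w and eRw.
(F4): fails — nR²o but no w with oR²w and nRw.
Valid on: (F2).

(F2)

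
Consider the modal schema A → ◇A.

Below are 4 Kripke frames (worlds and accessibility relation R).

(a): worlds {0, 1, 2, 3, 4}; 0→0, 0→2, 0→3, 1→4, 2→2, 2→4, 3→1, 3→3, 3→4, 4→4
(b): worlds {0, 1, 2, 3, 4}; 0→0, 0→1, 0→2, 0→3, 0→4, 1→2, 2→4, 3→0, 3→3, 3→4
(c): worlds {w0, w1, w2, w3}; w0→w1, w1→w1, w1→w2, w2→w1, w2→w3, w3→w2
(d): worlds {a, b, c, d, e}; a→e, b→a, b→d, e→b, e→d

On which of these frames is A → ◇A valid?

Frame correspondent (Sahlqvist): ∀x Rxx — i.e. reflexivity.
(a): fails — world 1 does not see itself.
(b): fails — world 1 does not see itself.
(c): fails — world w0 does not see itself.
(d): fails — world a does not see itself.
Valid on no frame.

none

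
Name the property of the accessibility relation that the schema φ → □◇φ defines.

symmetry: ∀x ∀y (Rxy → Ryx)

Suppose φ→□◇φ is valid. Take Rxy and set V(φ)={x}. Then φ at x, so □◇φ at x, so ◇φ at y, so some z with Ryz has φ; z=x, i.e. Ryx.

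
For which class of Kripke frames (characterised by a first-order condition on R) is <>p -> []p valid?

partial functionality

This is the CD axiom.
Its frame correspondent is partial functionality — forall x forall y forall z (Rxy & Rxz -> y = z).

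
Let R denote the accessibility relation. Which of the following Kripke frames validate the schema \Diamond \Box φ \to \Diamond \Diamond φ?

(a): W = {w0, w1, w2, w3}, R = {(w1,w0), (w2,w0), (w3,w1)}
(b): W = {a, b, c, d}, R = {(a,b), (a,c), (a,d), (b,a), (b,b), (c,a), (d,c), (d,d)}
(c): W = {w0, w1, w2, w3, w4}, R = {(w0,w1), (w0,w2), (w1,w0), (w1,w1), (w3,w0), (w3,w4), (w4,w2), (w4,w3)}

Frame correspondent (Sahlqvist): \forall x \forall y (xRy \to \exists w (yRw \wedge x R^2 w)) — i.e. a generalized confluence (Geach) condition.
(a): fails — w1Rw0 but no w with w0Rw and w1R²w.
(b): holds.
(c): fails — w0Rw2 but no w with w2Rw and w0R²w.

(b)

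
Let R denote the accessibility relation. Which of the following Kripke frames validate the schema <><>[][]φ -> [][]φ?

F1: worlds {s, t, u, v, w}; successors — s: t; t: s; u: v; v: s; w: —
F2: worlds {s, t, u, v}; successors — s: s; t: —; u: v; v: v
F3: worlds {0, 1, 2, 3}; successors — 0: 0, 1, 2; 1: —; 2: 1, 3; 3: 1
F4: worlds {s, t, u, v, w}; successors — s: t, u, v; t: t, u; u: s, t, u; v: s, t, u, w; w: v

F1, F2

This is the axiom for a generalized confluence (Geach) condition; its first-order frame correspondent is forall x forall y forall z ((x R^2 y & x R^2 z) -> exists w (y R^2 w & z = w)).
F1: condition met.
F2: condition met.
F3: fails — 0R²1, 0R²0 but no w with 1R²w and 0=w.
F4: fails — sR²t, sR²w but no w* with tR²w* and w=w*.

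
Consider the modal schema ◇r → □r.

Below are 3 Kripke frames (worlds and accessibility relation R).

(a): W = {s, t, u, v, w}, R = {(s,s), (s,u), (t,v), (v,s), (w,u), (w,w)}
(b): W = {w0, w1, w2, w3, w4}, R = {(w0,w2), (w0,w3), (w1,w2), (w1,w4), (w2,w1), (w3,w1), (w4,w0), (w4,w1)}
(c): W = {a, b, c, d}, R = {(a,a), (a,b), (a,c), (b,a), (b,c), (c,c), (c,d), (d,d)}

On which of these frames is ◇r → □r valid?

none

Frame correspondent (Sahlqvist): ∀x ∀y ∀z (Rxy ∧ Rxz → y = z) — i.e. partial functionality.
(a): fails — s sees both s and u.
(b): fails — w0 sees both w2 and w3.
(c): fails — a sees both a and b.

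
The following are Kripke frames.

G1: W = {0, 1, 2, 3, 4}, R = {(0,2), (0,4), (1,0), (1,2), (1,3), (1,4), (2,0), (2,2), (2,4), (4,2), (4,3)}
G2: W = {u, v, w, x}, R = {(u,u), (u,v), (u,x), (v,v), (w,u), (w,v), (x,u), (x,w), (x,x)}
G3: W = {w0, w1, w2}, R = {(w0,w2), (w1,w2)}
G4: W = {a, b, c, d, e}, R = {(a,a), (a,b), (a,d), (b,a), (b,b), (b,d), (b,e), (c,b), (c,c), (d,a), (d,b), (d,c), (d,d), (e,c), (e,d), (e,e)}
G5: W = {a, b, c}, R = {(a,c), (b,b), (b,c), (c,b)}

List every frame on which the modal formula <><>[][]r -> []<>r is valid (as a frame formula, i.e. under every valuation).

Frame correspondent (Sahlqvist): forall x forall y forall z ((x R^2 y & xRz) -> exists w (y R^2 w & zRw)) — i.e. a generalized confluence (Geach) condition.
G1: fails — 0R²3, 0R2 but no w with 3R²w and 2Rw.
G2: fails — uR²v, uRx but no t with vR²t and xRt.
G3: ✓.
G4: ✓.
G5: ✓.

G3, G4, G5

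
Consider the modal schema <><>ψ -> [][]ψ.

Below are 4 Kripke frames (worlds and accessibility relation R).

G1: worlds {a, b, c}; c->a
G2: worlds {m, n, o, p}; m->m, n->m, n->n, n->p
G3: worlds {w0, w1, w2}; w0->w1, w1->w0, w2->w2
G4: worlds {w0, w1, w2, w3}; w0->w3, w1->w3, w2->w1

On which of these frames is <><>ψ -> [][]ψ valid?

Frame correspondent (Sahlqvist): forall x forall y forall z ((x R^2 y & x R^2 z) -> exists w (y = w & z = w)) — i.e. a generalized confluence (Geach) condition.
G1: condition met.
G2: fails — nR²m, nR²n but m ≠ n.
G3: condition met.
G4: condition met.

G1, G3, G4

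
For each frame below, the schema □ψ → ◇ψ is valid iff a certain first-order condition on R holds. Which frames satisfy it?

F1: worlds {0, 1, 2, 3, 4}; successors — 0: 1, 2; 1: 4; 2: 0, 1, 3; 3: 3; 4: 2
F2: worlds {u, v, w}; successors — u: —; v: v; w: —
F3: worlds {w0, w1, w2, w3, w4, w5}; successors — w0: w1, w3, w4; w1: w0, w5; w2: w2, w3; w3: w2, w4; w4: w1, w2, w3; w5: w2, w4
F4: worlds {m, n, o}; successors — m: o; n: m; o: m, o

This is the axiom for seriality; its first-order frame correspondent is ∀x ∃y Rxy.
F1: holds.
F2: fails — world u has no successor.
F3: holds.
F4: holds.

F1, F3, F4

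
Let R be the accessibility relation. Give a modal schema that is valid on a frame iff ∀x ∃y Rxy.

□p → ◇p

A defining formula is □p → ◇p (the D axiom).
Suppose □p→◇p is valid. At any x set V(p)=W. Then □p at x, so ◇p at x, so x has a successor.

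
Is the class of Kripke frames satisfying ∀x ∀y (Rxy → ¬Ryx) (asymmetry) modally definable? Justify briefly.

Not modally definable

Modal frame validity is preserved under surjective bounded morphisms.
The 3-cycle (worlds 0,1,2 with 0→1→2→0) is asymmetric. Mapping every world to a single reflexive point • is a surjective bounded morphism, and the reflexive point is not asymmetric (R•• but asymmetry requires ¬R••).
Hence asymmetry is not modally definable.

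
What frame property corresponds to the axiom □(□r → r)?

Suppose □(□r→r) is valid. Take Rxy and set V(r)={w : Ryw}. Then at y, □r holds; since □(□r→r) at x, □r→r at y, so r at y, i.e. Ryy.
The converse is a direct semantic check.
Frame condition: ∀x ∀y (Rxy → Ryy).

shift-reflexivity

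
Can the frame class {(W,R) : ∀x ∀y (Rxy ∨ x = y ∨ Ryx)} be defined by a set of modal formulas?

Any modally definable frame class is closed under disjoint unions.
Take 3 disjoint single-world reflexive frames: each is trivially connected, but their disjoint union has 3 worlds with no edge between distinct components, so it is not connected.
Hence connectedness of R is not modally definable.

No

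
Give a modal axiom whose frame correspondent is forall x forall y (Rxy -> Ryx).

p → □◇p

The condition is symmetry. The B schema p → □◇p defines it.
Suppose p→□◇p is valid. Take Rxy and set V(p)={x}. Then p at x, so □◇p at x, so ◇p at y, so some z with Ryz has p; z=x, i.e. Ryx.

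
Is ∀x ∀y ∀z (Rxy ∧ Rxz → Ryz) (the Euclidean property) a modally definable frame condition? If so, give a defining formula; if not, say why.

Definable; ◇r → □◇r defines it

This is a Sahlqvist condition; the 5 axiom ◇r → □◇r defines it.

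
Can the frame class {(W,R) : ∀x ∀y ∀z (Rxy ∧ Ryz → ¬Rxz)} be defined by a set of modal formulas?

No

Any modally definable frame class is closed under surjective bounded morphisms.
The 5-cycle (worlds 0,1,2,3,4 with 0→1→2→3→4→0) is intransitive. Mapping every world to a single reflexive point • is a surjective bounded morphism; the reflexive point is not intransitive (R••∧R•• but R••).
Hence intransitivity is not modally definable.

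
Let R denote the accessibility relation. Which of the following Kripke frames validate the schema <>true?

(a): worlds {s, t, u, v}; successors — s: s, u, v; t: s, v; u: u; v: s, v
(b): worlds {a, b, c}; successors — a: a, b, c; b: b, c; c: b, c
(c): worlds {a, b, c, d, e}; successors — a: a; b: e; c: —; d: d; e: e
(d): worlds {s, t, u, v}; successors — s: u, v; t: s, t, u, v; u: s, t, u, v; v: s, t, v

Frame correspondent (Sahlqvist): forall x exists y Rxy — i.e. seriality.
(a): satisfies the condition.
(b): satisfies the condition.
(c): fails — world c has no successor.
(d): satisfies the condition.
Valid on: (a), (b), (d).

(a), (b), (d)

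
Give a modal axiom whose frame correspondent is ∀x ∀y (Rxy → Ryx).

p → □◇p

The condition is symmetry. The B schema p → □◇p defines it.
Suppose p→□◇p is valid. Take Rxy and set V(p)={x}. Then p at x, so □◇p at x, so ◇p at y, so some z with Ryz has p; z=x, i.e. Ryx.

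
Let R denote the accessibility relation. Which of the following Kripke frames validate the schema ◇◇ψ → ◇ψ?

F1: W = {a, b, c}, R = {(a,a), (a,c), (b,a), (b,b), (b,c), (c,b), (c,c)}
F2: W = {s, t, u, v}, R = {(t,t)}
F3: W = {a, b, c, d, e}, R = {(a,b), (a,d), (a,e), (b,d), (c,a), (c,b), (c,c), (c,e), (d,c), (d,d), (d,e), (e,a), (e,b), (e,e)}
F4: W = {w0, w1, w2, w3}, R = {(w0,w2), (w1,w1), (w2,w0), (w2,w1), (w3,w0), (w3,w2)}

F2

Frame correspondent (Sahlqvist): ∀x ∀y (xR²y → ∃w (y = w ∧ xRw)) — i.e. a generalized confluence (Geach) condition.
F1: fails — aR²b but no w with b=w and aRw.
F2: ✓.
F3: fails — aR²a but no w with a=w and aRw.
F4: fails — w0R²w0 but no w with w0=w and w0Rw.
Valid on: F2.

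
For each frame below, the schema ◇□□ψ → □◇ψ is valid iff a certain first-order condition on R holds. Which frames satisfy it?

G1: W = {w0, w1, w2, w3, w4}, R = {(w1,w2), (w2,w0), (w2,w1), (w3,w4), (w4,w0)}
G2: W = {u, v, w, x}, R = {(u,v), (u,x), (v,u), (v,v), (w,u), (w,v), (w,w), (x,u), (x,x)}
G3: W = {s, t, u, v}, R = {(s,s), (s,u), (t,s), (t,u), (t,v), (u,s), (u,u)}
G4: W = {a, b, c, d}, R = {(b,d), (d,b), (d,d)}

The schema corresponds to a generalized confluence (Geach) condition: ∀x ∀y ∀z ((xRy ∧ xRz) → ∃w (yR²w ∧ zRw)).
G1: fails — w1Rw2, w1Rw2 but no w with w2R²w and w2Rw.
G2: ✓.
G3: fails — tRs, tRv but no w with sR²w and vRw.
G4: ✓.
Valid on: G2, G4.

G2, G4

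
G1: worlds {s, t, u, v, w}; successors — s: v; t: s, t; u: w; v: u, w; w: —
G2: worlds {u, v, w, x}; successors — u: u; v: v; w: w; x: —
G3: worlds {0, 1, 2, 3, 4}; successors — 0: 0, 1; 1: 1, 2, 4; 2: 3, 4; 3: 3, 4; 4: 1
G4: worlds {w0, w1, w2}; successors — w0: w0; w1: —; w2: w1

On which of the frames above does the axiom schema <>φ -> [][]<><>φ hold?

Frame correspondent (Sahlqvist): forall x forall y forall z ((xRy & x R^2 z) -> exists w (y = w & z R^2 w)) — i.e. a generalized confluence (Geach) condition.
G1: fails — sRv, sR²u but no w* with v=w* and uR²w*.
G2: satisfies the condition.
G3: fails — 0R0, 0R²1 but no w with 0=w and 1R²w.
G4: satisfies the condition.
Valid on: G2, G4.

G2, G4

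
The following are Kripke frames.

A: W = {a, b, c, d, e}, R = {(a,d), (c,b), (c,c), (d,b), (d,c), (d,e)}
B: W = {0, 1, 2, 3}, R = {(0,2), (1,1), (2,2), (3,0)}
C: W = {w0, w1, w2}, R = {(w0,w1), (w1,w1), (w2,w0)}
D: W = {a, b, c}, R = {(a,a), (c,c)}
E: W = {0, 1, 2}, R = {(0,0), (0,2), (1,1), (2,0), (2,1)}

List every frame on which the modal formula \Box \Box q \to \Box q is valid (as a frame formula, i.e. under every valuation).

Frame correspondent (Sahlqvist): \forall x \forall y (Rxy \to \exists z (Rxz \wedge Rzy)) — i.e. density.
A: fails — Rde but no z with Rdz and Rze.
B: fails — R30 but no z with R3z and Rz0.
C: fails — Rw2w0 but no z with Rw2z and Rzw0.
D: condition met.
E: condition met.

D, E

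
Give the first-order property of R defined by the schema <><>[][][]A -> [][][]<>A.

forall x forall y forall z ((x R^2 y & x R^3 z) -> exists w (y R^3 w & zRw))

This is a Sahlqvist (Geach-type) schema ◇^2□^3A → □^3◇^1A.
First-order correspondent: forall x forall y forall z ((x R^2 y & x R^3 z) -> exists w (y R^3 w & zRw)).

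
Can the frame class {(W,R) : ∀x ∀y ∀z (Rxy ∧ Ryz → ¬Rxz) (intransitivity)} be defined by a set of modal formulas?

Modal frame validity is preserved under surjective bounded morphisms.
The 5-cycle (worlds 0,1,2,3,4 with 0→1→2→3→4→0) is intransitive. Mapping every world to a single reflexive point • is a surjective bounded morphism; the reflexive point is not intransitive (R••∧R•• but R••).
Hence intransitivity is not modally definable.

No — not modally definable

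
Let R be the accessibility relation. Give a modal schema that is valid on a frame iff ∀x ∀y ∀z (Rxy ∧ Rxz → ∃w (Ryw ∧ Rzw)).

◇□ψ → □◇ψ

The condition is convergence. The .2 schema ◇□ψ → □◇ψ defines it.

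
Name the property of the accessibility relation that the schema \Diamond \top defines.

◇⊤ holds at w iff w has a successor, so frame-validity of ◇⊤ is exactly seriality. Equivalently via □r → ◇r:
Suppose □r→◇r is valid. At any x set V(r)=W. Then □r at x, so ◇r at x, so x has a successor.
Conversely, any frame satisfying \forall x \exists y Rxy validates the schema.
Frame condition: \forall x \exists y Rxy.

Seriality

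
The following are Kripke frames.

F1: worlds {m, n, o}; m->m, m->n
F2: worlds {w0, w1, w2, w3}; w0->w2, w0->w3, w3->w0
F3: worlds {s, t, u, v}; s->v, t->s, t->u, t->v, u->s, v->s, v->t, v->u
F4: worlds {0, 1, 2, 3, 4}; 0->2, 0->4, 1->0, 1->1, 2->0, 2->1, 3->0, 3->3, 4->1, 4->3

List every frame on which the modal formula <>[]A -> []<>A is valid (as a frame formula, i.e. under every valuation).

This is the axiom for convergence; its first-order frame correspondent is forall x forall y forall z (Rxy & Rxz -> exists w (Ryw & Rzw)).
F1: fails — Rmn and Rmn but n and n have no common successor.
F2: fails — Rw0w2 and Rw0w2 but w2 and w2 have no common successor.
F3: fails — Rtv and Rts but v and s have no common successor.
F4: fails — R10 and R11 but 0 and 1 have no common successor.

none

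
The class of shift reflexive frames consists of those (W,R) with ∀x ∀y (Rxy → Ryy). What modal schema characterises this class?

□(□s → s)

The condition is shift-reflexivity. The T□ schema □(□s → s) defines it.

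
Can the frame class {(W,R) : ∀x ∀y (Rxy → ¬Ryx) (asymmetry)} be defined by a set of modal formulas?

Any modally definable frame class is closed under surjective bounded morphisms.
The 4-cycle (worlds s,t,u,v with s→t→u→v→s) is asymmetric. Mapping every world to a single reflexive point • is a surjective bounded morphism, and the reflexive point is not asymmetric (R•• but asymmetry requires ¬R••).
So no modal formula (or set of formulas) defines exactly the asymmetric frames.

No — not modally definable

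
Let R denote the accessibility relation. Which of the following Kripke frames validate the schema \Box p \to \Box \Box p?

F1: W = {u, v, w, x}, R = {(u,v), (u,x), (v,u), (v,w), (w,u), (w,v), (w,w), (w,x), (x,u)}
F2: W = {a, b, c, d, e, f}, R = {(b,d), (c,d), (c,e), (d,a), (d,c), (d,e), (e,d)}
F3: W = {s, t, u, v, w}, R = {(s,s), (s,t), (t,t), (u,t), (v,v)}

F3

This is the axiom for transitivity; its first-order frame correspondent is \forall x \forall y \forall z (Rxy \wedge Ryz \to Rxz).
F1: fails — Ruv and Rvw but not Ruw.
F2: fails — Rcd and Rdc but not Rcc.
F3: ✓.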